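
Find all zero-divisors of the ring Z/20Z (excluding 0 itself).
nonzero zero-divisors of Z/20Z = {2, 4, 5, 6, 8, 10, 12, 14, 15, 16, 18}

An element a ∈ Z/20Z (with a ≠ 0) is a zero-divisor iff gcd(a, 20) > 1 (because a is a unit precisely when gcd(a, n) = 1, and in Z/nZ every nonzero, non-unit element is a zero-divisor). Scan a = 1, ..., 19 and keep those with gcd(a, 20) > 1:
  gcd(2, 20) = 2, gcd(4, 20) = 4, gcd(5, 20) = 5, gcd(6, 20) = 2, gcd(8, 20) = 4, gcd(10, 20) = 10, gcd(12, 20) = 4, gcd(14, 20) = 2, gcd(15, 20) = 5, gcd(16, 20) = 4, gcd(18, 20) = 2.
All other a ∈ {1, ..., 19} have gcd(a, 20) = 1 and are units. So the nonzero zero-divisors are exactly the 11 values of a appearing in this scan.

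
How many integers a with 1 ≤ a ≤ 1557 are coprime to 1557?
The number of a ∈ {1, ..., 1557} with gcd(a, 1557) = 1 is by definition Euler's totient φ(1557). φ is multiplicative, with φ(p^e) = p^e − p^(e−1). Factorise 1557 = 3^2 · 173. Then
  φ(1557) = (3^2 − 3^1) · (173 − 1) = 6 · 172 = 1032.
So there are 1032 such integers.

Final answer: 1032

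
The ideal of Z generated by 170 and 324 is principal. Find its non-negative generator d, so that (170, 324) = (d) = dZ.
(170, 324) = (2); d = 2

In the PID Z, (a, b) is generated by gcd(a, b). Compute gcd(324, 170) with the extended Euclidean algorithm, tracking rows (r, s, t) with s·324 + t·170 = r:
  row A: (324, 1, 0)   [1·324 + 0·170 = 324]
  row B: (170, 0, 1)   [0·324 + 1·170 = 170]
  324 = 1·170 + 154   → row C = row A − 1·row B = (154, 1, −1)   [check: 1·324 − 1·170 = 154]
  170 = 1·154 + 16   → row D = row B − 1·row C = (16, −1, 2)   [check: −1·324 + 2·170 = 16]
  154 = 9·16 + 10   → row E = row C − 9·row D = (10, 10, −19)   [check: 10·324 − 19·170 = 10]
  16 = 1·10 + 6   → row F = row D − 1·row E = (6, −11, 21)   [check: −11·324 + 21·170 = 6]
  10 = 1·6 + 4   → row G = row E − 1·row F = (4, 21, −40)   [check: 21·324 − 40·170 = 4]
  6 = 1·4 + 2   → row H = row F − 1·row G = (2, −32, 61)   [check: −32·324 + 61·170 = 2]
  4 = 2·2 + 0   → remainder 0, stop. gcd = 2 (last nonzero row H).
So gcd(170, 324) = 2, with Bézout identity −32·324 + 61·170 = 2. Containment (⊇): the Bézout identity exhibits 2 as an element of (170, 324), giving (2) ⊆ (170, 324). Containment (⊆): since 2 | 170 and 2 | 324 (170 = 2·85, 324 = 2·162), every Z-linear combination of 170 and 324 is divisible by 2, so (170, 324) ⊆ (2). Therefore (170, 324) = (2), d = 2.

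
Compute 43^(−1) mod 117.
Apply the extended Euclidean algorithm to (117, 43), tracking rows (r, s, t) with s·117 + t·43 = r. Each division r_prev = q·r_cur + r_new produces the new row as (previous row) − q·(current row):
  row A: (117, 1, 0)   [1·117 + 0·43 = 117]
  row B: (43, 0, 1)   [0·117 + 1·43 = 43]
  117 = 2·43 + 31   → row C = row A − 2·row B = (31, 1, −2)   [check: 1·117 − 2·43 = 31]
  43 = 1·31 + 12   → row D = row B − 1·row C = (12, −1, 3)   [check: −1·117 + 3·43 = 12]
  31 = 2·12 + 7   → row E = row C − 2·row D = (7, 3, −8)   [check: 3·117 − 8·43 = 7]
  12 = 1·7 + 5   → row F = row D − 1·row E = (5, −4, 11)   [check: −4·117 + 11·43 = 5]
  7 = 1·5 + 2   → row G = row E − 1·row F = (2, 7, −19)   [check: 7·117 − 19·43 = 2]
  5 = 2·2 + 1   → row H = row F − 2·row G = (1, −18, 49)   [check: −18·117 + 49·43 = 1]
  2 = 2·1 + 0   → remainder 0, stop. gcd = 1 (last nonzero row H).
The gcd is 1, so 43 is invertible mod 117. The last nonzero row gives −18·117 + 49·43 = 1, so t = 49. So 43^(−1) ≡ 49 (mod 117). Verify: 43 · 49 = 2107 ≡ 1 (mod 117). ✓

Final answer: 43^(−1) ≡ 49 (mod 117)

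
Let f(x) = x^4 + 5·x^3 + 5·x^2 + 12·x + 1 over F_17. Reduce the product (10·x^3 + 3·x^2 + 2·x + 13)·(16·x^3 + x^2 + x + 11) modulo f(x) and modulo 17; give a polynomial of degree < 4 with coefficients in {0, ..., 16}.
Multiply as integer polynomials: a · b = 160·x^6 + 58·x^5 + 45·x^4 + 323·x^3 + 48·x^2 + 35·x + 143. Reducing coefficients mod 17: a · b ≡ 7·x^6 + 7·x^5 + 11·x^4 + 14·x^2 + x + 7. Now divide by f(x) = x^4 + 5·x^3 + 5·x^2 + 12·x + 1 in F_17[x], eliminating the leading term at each step:
  leading term 7·x^6: subtract (7·x^2)·f(x) = 7·x^6 + x^5 + x^4 + 16·x^3 + 7·x^2, leaving 6·x^5 + 10·x^4 + x^3 + 7·x^2 + x + 7 (coefficients mod 17)
  leading term 6·x^5: subtract (6·x)·f(x) = 6·x^5 + 13·x^4 + 13·x^3 + 4·x^2 + 6·x, leaving 14·x^4 + 5·x^3 + 3·x^2 + 12·x + 7 (coefficients mod 17)
  leading term 14·x^4: subtract (14)·f(x) = 14·x^4 + 2·x^3 + 2·x^2 + 15·x + 14, leaving 3·x^3 + x^2 + 14·x + 10 (coefficients mod 17)
The degree is now < 4, so this is the remainder. Hence a · b ≡ 3·x^3 + x^2 + 14·x + 10 in F_17[x]/(f).

Final answer: a · b ≡ 3·x^3 + x^2 + 14·x + 10 (mod f(x))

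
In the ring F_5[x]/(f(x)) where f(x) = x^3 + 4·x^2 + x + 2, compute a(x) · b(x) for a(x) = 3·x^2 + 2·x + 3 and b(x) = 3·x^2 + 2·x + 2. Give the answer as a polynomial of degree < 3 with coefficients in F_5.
a · b ≡ x^2 + x + 4 (mod f(x))

Multiply as integer polynomials: a · b = 9·x^4 + 12·x^3 + 19·x^2 + 10·x + 6. Reducing coefficients mod 5: a · b ≡ 4·x^4 + 2·x^3 + 4·x^2 + 1. Now divide by f(x) = x^3 + 4·x^2 + x + 2 in F_5[x], eliminating the leading term at each step:
  leading term 4·x^4: subtract (4·x)·f(x) = 4·x^4 + x^3 + 4·x^2 + 3·x, leaving x^3 + 2·x + 1 (coefficients mod 5)
  leading term x^3: subtract (1)·f(x) = x^3 + 4·x^2 + x + 2, leaving x^2 + x + 4 (coefficients mod 5)
The degree is now < 3, so this is the remainder. Hence a · b ≡ x^2 + x + 4 in F_5[x]/(f).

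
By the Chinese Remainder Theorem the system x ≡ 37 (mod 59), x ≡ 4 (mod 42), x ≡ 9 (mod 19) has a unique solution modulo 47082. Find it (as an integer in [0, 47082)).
The moduli 59, 42, 19 are pairwise coprime, so by the CRT there is a unique solution mod 59·42·19 = 47082.
Solve by successive substitution. Start with x ≡ 37 (mod 59).
  Combine with x ≡ 4 (mod 42): write x = 37 + 59·t and require 37 + 59·t ≡ 4 (mod 42), i.e. 59·t ≡ 4 − 37 ≡ 9 (mod 42). Since 59^(−1) ≡ 5 (mod 42) (59 ≡ 17 (mod 42)), t ≡ 5·9 ≡ 3 (mod 42). So x ≡ 37 + 59·3 = 214 (mod 2478).
  Combine with x ≡ 9 (mod 19): write x = 214 + 2478·t and require 214 + 2478·t ≡ 9 (mod 19), i.e. 2478·t ≡ 9 − 214 ≡ 4 (mod 19). Since 2478^(−1) ≡ 12 (mod 19) (2478 ≡ 8 (mod 19)), t ≡ 12·4 ≡ 10 (mod 19). So x ≡ 214 + 2478·10 = 24994 (mod 47082).
Unique solution in [0, 47082): x = 24994.

Final answer: x ≡ 24994 (mod 47082); the representative in [0, 47082) is 24994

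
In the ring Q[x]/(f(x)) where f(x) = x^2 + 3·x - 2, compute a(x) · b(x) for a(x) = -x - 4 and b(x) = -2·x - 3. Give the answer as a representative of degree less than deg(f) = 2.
First multiply in Q[x] without reducing: a · b = 2·x^2 + 11·x + 12. Now divide by f(x) = x^2 + 3·x - 2, eliminating the leading term at each step:
  leading term 2·x^2: subtract (2)·f(x) = 2·x^2 + 6·x - 4, leaving 5·x + 16
The degree is now < 2, so this is the remainder. Hence a · b ≡ 5·x + 16 in Q[x]/(f).

Final answer: a · b ≡ 5·x + 16 (mod f(x))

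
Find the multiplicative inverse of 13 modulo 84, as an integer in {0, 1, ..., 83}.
Apply the extended Euclidean algorithm to (84, 13), tracking rows (r, s, t) with s·84 + t·13 = r. Each division r_prev = q·r_cur + r_new produces the new row as (previous row) − q·(current row):
  row A: (84, 1, 0)   [1·84 + 0·13 = 84]
  row B: (13, 0, 1)   [0·84 + 1·13 = 13]
  84 = 6·13 + 6   → row C = row A − 6·row B = (6, 1, −6)   [check: 1·84 − 6·13 = 6]
  13 = 2·6 + 1   → row D = row B − 2·row C = (1, −2, 13)   [check: −2·84 + 13·13 = 1]
  6 = 6·1 + 0   → remainder 0, stop. gcd = 1 (last nonzero row D).
The gcd is 1, so 13 is invertible mod 84. The last nonzero row gives −2·84 + 13·13 = 1, so t = 13. So 13^(−1) ≡ 13 (mod 84). Verify: 13 · 13 = 169 ≡ 1 (mod 84). ✓

Final answer: 13^(−1) ≡ 13 (mod 84)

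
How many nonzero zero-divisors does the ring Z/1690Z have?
Z/1690Z has 1065 nonzero zero-divisors

In Z/1690Z each nonzero element is either a unit (gcd with 1690 is 1) or a zero-divisor (gcd > 1). The number of units is φ(1690): factorise 1690 = 2 · 5 · 13^2, so φ(1690) = (2 − 1) · (5 − 1) · (13^2 − 13^1) = 1 · 4 · 156 = 624. The nonzero elements number 1690 − 1 = 1689. Hence the nonzero zero-divisors number 1689 − 624 = 1065.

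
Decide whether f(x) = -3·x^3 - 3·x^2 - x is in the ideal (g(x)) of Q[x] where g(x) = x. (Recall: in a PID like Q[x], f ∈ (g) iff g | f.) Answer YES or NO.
YES

In Q[x] the ideal (g) consists of all multiples of g, so f ∈ (g) iff g | f, i.e. iff the remainder of f on division by g is 0. Divide f by g (g is monic, so eliminate the leading term of the running remainder at each step):
  leading term -3·x^3: subtract (-3·x^2)·g(x) = -3·x^3, leaving -3·x^2 - x
  leading term -3·x^2: subtract (-3·x)·g(x) = -3·x^2, leaving -x
  leading term -x: subtract (-1)·g(x) = -x, leaving 0
The remainder is 0, so f(x) = g(x) · h(x) with h(x) = -3·x^2 - 3·x - 1. Hence g | f, i.e. f ∈ (g).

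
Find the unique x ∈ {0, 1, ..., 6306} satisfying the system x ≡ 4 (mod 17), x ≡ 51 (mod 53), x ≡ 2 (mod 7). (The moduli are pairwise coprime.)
x ≡ 3761 (mod 6307); the representative in [0, 6307) is 3761

The moduli 17, 53, 7 are pairwise coprime, so by the CRT there is a unique solution mod 17·53·7 = 6307.
Solve by successive substitution. Start with x ≡ 4 (mod 17).
  Combine with x ≡ 51 (mod 53): write x = 4 + 17·t and require 4 + 17·t ≡ 51 (mod 53), i.e. 17·t ≡ 51 − 4 ≡ 47 (mod 53). Since 17^(−1) ≡ 25 (mod 53), t ≡ 25·47 ≡ 9 (mod 53). So x ≡ 4 + 17·9 = 157 (mod 901).
  Combine with x ≡ 2 (mod 7): write x = 157 + 901·t and require 157 + 901·t ≡ 2 (mod 7), i.e. 901·t ≡ 2 − 157 ≡ 6 (mod 7). Since 901^(−1) ≡ 3 (mod 7) (901 ≡ 5 (mod 7)), t ≡ 3·6 ≡ 4 (mod 7). So x ≡ 157 + 901·4 = 3761 (mod 6307).
Unique solution in [0, 6307): x = 3761.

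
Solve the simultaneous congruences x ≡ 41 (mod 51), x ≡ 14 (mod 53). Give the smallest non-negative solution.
x ≡ 2081 (mod 2703); the representative in [0, 2703) is 2081

The moduli 51, 53 are pairwise coprime, so by the CRT there is a unique solution mod 51·53 = 2703.
Solve by successive substitution. Start with x ≡ 41 (mod 51).
  Combine with x ≡ 14 (mod 53): write x = 41 + 51·t and require 41 + 51·t ≡ 14 (mod 53), i.e. 51·t ≡ 14 − 41 ≡ 26 (mod 53). Since 51^(−1) ≡ 26 (mod 53), t ≡ 26·26 ≡ 40 (mod 53). So x ≡ 41 + 51·40 = 2081 (mod 2703).
Unique solution in [0, 2703): x = 2081.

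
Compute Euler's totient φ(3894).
φ(3894) = 1160

φ is multiplicative, with φ(p^e) = p^e − p^(e−1). Factorise 3894 = 2 · 3 · 11 · 59. Then
  φ(3894) = (2 − 1) · (3 − 1) · (11 − 1) · (59 − 1) = 1 · 2 · 10 · 58 = 1160.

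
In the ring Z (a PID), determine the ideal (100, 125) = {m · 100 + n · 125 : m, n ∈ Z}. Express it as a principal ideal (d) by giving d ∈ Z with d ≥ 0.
In the PID Z, (a, b) is generated by gcd(a, b). Compute gcd(125, 100) with the extended Euclidean algorithm, tracking rows (r, s, t) with s·125 + t·100 = r:
  row A: (125, 1, 0)   [1·125 + 0·100 = 125]
  row B: (100, 0, 1)   [0·125 + 1·100 = 100]
  125 = 1·100 + 25   → row C = row A − 1·row B = (25, 1, −1)   [check: 1·125 − 1·100 = 25]
  100 = 4·25 + 0   → remainder 0, stop. gcd = 25 (last nonzero row C).
So gcd(100, 125) = 25, with Bézout identity 1·125 − 1·100 = 25. Containment (⊇): the Bézout identity exhibits 25 as an element of (100, 125), giving (25) ⊆ (100, 125). Containment (⊆): since 25 | 100 and 25 | 125 (100 = 25·4, 125 = 25·5), every Z-linear combination of 100 and 125 is divisible by 25, so (100, 125) ⊆ (25). Therefore (100, 125) = (25), d = 25.

Final answer: (100, 125) = (25); d = 25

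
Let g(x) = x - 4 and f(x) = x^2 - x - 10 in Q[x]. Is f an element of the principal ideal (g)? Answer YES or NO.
NO

In Q[x] the ideal (g) consists of all multiples of g, so f ∈ (g) iff g | f, i.e. iff the remainder of f on division by g is 0. Divide f by g (g is monic, so eliminate the leading term of the running remainder at each step):
  leading term x^2: subtract (x)·g(x) = x^2 - 4·x, leaving 3·x - 10
  leading term 3·x: subtract (3)·g(x) = 3·x - 12, leaving 2
The remainder r(x) = 2 ≠ 0 (and deg r < deg g), so g ∤ f, i.e. f ∉ (g).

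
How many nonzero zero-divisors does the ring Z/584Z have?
Z/584Z has 295 nonzero zero-divisors

In Z/584Z each nonzero element is either a unit (gcd with 584 is 1) or a zero-divisor (gcd > 1). The number of units is φ(584): factorise 584 = 2^3 · 73, so φ(584) = (2^3 − 2^2) · (73 − 1) = 4 · 72 = 288. The nonzero elements number 584 − 1 = 583. Hence the nonzero zero-divisors number 583 − 288 = 295.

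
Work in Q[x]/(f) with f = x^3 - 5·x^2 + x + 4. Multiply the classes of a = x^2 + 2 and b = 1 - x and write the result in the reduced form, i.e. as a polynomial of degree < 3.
First multiply in Q[x] without reducing: a · b = -x^3 + x^2 - 2·x + 2. Now divide by f(x) = x^3 - 5·x^2 + x + 4, eliminating the leading term at each step:
  leading term -x^3: subtract (-1)·f(x) = -x^3 + 5·x^2 - x - 4, leaving -4·x^2 - x + 6
The degree is now < 3, so this is the remainder. Hence a · b ≡ -4·x^2 - x + 6 in Q[x]/(f).

Final answer: a · b ≡ -4·x^2 - x + 6 (mod f(x))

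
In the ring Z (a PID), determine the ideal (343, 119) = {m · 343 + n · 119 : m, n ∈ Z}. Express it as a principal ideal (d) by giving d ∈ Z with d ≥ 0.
(343, 119) = (7); d = 7

In the PID Z, (a, b) is generated by gcd(a, b). Compute gcd(343, 119) with the extended Euclidean algorithm, tracking rows (r, s, t) with s·343 + t·119 = r:
  row A: (343, 1, 0)   [1·343 + 0·119 = 343]
  row B: (119, 0, 1)   [0·343 + 1·119 = 119]
  343 = 2·119 + 105   → row C = row A − 2·row B = (105, 1, −2)   [check: 1·343 − 2·119 = 105]
  119 = 1·105 + 14   → row D = row B − 1·row C = (14, −1, 3)   [check: −1·343 + 3·119 = 14]
  105 = 7·14 + 7   → row E = row C − 7·row D = (7, 8, −23)   [check: 8·343 − 23·119 = 7]
  14 = 2·7 + 0   → remainder 0, stop. gcd = 7 (last nonzero row E).
So gcd(343, 119) = 7, with Bézout identity 8·343 − 23·119 = 7. Containment (⊇): the Bézout identity exhibits 7 as an element of (343, 119), giving (7) ⊆ (343, 119). Containment (⊆): since 7 | 343 and 7 | 119 (343 = 7·49, 119 = 7·17), every Z-linear combination of 343 and 119 is divisible by 7, so (343, 119) ⊆ (7). Therefore (343, 119) = (7), d = 7.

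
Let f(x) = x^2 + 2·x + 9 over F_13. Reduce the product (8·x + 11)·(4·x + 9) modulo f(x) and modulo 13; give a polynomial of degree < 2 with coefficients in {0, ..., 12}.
Multiply as integer polynomials: a · b = 32·x^2 + 116·x + 99. Reducing coefficients mod 13: a · b ≡ 6·x^2 + 12·x + 8. Now divide by f(x) = x^2 + 2·x + 9 in F_13[x], eliminating the leading term at each step:
  leading term 6·x^2: subtract (6)·f(x) = 6·x^2 + 12·x + 2, leaving 6 (coefficients mod 13)
The degree is now < 2, so this is the remainder. Hence a · b ≡ 6 in F_13[x]/(f).

Final answer: a · b ≡ 6 (mod f(x))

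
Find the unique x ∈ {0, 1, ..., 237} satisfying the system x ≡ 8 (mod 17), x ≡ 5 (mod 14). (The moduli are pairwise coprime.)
The moduli 17, 14 are pairwise coprime, so by the CRT there is a unique solution mod 17·14 = 238.
Solve by successive substitution. Start with x ≡ 8 (mod 17).
  Combine with x ≡ 5 (mod 14): write x = 8 + 17·t and require 8 + 17·t ≡ 5 (mod 14), i.e. 17·t ≡ 5 − 8 ≡ 11 (mod 14). Since 17^(−1) ≡ 5 (mod 14) (17 ≡ 3 (mod 14)), t ≡ 5·11 ≡ 13 (mod 14). So x ≡ 8 + 17·13 = 229 (mod 238).
Unique solution in [0, 238): x = 229.

Final answer: x ≡ 229 (mod 238); the representative in [0, 238) is 229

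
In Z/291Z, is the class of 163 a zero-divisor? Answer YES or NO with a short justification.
NO

gcd(163, 291) = 1, so 163 is a unit in Z/291Z (it has a multiplicative inverse). A unit cannot be a zero-divisor: if 163·b ≡ 0 then multiplying both sides by 163^(−1) gives b ≡ 0. So 163 is not a zero-divisor.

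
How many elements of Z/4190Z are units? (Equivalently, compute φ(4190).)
Z/4190Z has φ(4190) = 1672 units

An element a ∈ Z/4190Z is a unit iff gcd(a, 4190) = 1, so the number of units is φ(4190). φ is multiplicative, with φ(p^e) = p^e − p^(e−1). Factorise 4190 = 2 · 5 · 419. Then
  φ(4190) = (2 − 1) · (5 − 1) · (419 − 1) = 1 · 4 · 418 = 1672.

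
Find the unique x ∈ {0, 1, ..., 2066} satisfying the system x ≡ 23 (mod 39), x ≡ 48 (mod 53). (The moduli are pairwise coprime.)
x ≡ 101 (mod 2067); the representative in [0, 2067) is 101

The moduli 39, 53 are pairwise coprime, so by the CRT there is a unique solution mod 39·53 = 2067.
Solve by successive substitution. Start with x ≡ 23 (mod 39).
  Combine with x ≡ 48 (mod 53): write x = 23 + 39·t and require 23 + 39·t ≡ 48 (mod 53), i.e. 39·t ≡ 48 − 23 ≡ 25 (mod 53). Since 39^(−1) ≡ 34 (mod 53), t ≡ 34·25 ≡ 2 (mod 53). So x ≡ 23 + 39·2 = 101 (mod 2067).
Unique solution in [0, 2067): x = 101.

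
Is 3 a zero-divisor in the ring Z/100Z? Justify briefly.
gcd(3, 100) = 1, so 3 is a unit in Z/100Z (it has a multiplicative inverse). A unit cannot be a zero-divisor: if 3·b ≡ 0 then multiplying both sides by 3^(−1) gives b ≡ 0. So 3 is not a zero-divisor.

Final answer: NO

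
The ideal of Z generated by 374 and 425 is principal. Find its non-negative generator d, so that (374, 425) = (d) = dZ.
(374, 425) = (17); d = 17

In the PID Z, (a, b) is generated by gcd(a, b). Compute gcd(425, 374) with the extended Euclidean algorithm, tracking rows (r, s, t) with s·425 + t·374 = r:
  row A: (425, 1, 0)   [1·425 + 0·374 = 425]
  row B: (374, 0, 1)   [0·425 + 1·374 = 374]
  425 = 1·374 + 51   → row C = row A − 1·row B = (51, 1, −1)   [check: 1·425 − 1·374 = 51]
  374 = 7·51 + 17   → row D = row B − 7·row C = (17, −7, 8)   [check: −7·425 + 8·374 = 17]
  51 = 3·17 + 0   → remainder 0, stop. gcd = 17 (last nonzero row D).
So gcd(374, 425) = 17, with Bézout identity −7·425 + 8·374 = 17. Containment (⊇): the Bézout identity exhibits 17 as an element of (374, 425), giving (17) ⊆ (374, 425). Containment (⊆): since 17 | 374 and 17 | 425 (374 = 17·22, 425 = 17·25), every Z-linear combination of 374 and 425 is divisible by 17, so (374, 425) ⊆ (17). Therefore (374, 425) = (17), d = 17.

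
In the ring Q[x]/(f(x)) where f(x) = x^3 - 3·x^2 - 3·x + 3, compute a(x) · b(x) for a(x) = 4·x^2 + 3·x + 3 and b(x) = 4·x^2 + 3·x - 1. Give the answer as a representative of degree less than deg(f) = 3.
First multiply in Q[x] without reducing: a · b = 16·x^4 + 24·x^3 + 17·x^2 + 6·x - 3. Now divide by f(x) = x^3 - 3·x^2 - 3·x + 3, eliminating the leading term at each step:
  leading term 16·x^4: subtract (16·x)·f(x) = 16·x^4 - 48·x^3 - 48·x^2 + 48·x, leaving 72·x^3 + 65·x^2 - 42·x - 3
  leading term 72·x^3: subtract (72)·f(x) = 72·x^3 - 216·x^2 - 216·x + 216, leaving 281·x^2 + 174·x - 219
The degree is now < 3, so this is the remainder. Hence a · b ≡ 281·x^2 + 174·x - 219 in Q[x]/(f).

Final answer: a · b ≡ 281·x^2 + 174·x - 219 (mod f(x))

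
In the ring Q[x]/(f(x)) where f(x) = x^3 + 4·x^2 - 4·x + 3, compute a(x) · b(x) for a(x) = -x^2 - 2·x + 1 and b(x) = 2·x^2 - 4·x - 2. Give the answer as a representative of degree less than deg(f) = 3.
a · b ≡ -28·x^2 + 38·x - 26 (mod f(x))

First multiply in Q[x] without reducing: a · b = -2·x^4 + 12·x^2 - 2. Now divide by f(x) = x^3 + 4·x^2 - 4·x + 3, eliminating the leading term at each step:
  leading term -2·x^4: subtract (-2·x)·f(x) = -2·x^4 - 8·x^3 + 8·x^2 - 6·x, leaving 8·x^3 + 4·x^2 + 6·x - 2
  leading term 8·x^3: subtract (8)·f(x) = 8·x^3 + 32·x^2 - 32·x + 24, leaving -28·x^2 + 38·x - 26
The degree is now < 3, so this is the remainder. Hence a · b ≡ -28·x^2 + 38·x - 26 in Q[x]/(f).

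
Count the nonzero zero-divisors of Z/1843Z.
Z/1843Z has 114 nonzero zero-divisors

In Z/1843Z each nonzero element is either a unit (gcd with 1843 is 1) or a zero-divisor (gcd > 1). The number of units is φ(1843): factorise 1843 = 19 · 97, so φ(1843) = (19 − 1) · (97 − 1) = 18 · 96 = 1728. The nonzero elements number 1843 − 1 = 1842. Hence the nonzero zero-divisors number 1842 − 1728 = 114.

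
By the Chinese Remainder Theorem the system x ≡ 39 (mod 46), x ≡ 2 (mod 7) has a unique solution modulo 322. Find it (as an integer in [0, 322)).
x ≡ 177 (mod 322); the representative in [0, 322) is 177

The moduli 46, 7 are pairwise coprime, so by the CRT there is a unique solution mod 46·7 = 322.
Solve by successive substitution. Start with x ≡ 39 (mod 46).
  Combine with x ≡ 2 (mod 7): write x = 39 + 46·t and require 39 + 46·t ≡ 2 (mod 7), i.e. 46·t ≡ 2 − 39 ≡ 5 (mod 7). Since 46^(−1) ≡ 2 (mod 7) (46 ≡ 4 (mod 7)), t ≡ 2·5 ≡ 3 (mod 7). So x ≡ 39 + 46·3 = 177 (mod 322).
Unique solution in [0, 322): x = 177.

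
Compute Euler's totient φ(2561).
φ is multiplicative, with φ(p^e) = p^e − p^(e−1). Factorise 2561 = 13 · 197. Then
  φ(2561) = (13 − 1) · (197 − 1) = 12 · 196 = 2352.

Final answer: φ(2561) = 2352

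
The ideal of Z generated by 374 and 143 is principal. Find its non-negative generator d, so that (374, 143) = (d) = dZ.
In the PID Z, (a, b) is generated by gcd(a, b). Compute gcd(374, 143) with the extended Euclidean algorithm, tracking rows (r, s, t) with s·374 + t·143 = r:
  row A: (374, 1, 0)   [1·374 + 0·143 = 374]
  row B: (143, 0, 1)   [0·374 + 1·143 = 143]
  374 = 2·143 + 88   → row C = row A − 2·row B = (88, 1, −2)   [check: 1·374 − 2·143 = 88]
  143 = 1·88 + 55   → row D = row B − 1·row C = (55, −1, 3)   [check: −1·374 + 3·143 = 55]
  88 = 1·55 + 33   → row E = row C − 1·row D = (33, 2, −5)   [check: 2·374 − 5·143 = 33]
  55 = 1·33 + 22   → row F = row D − 1·row E = (22, −3, 8)   [check: −3·374 + 8·143 = 22]
  33 = 1·22 + 11   → row G = row E − 1·row F = (11, 5, −13)   [check: 5·374 − 13·143 = 11]
  22 = 2·11 + 0   → remainder 0, stop. gcd = 11 (last nonzero row G).
So gcd(374, 143) = 11, with Bézout identity 5·374 − 13·143 = 11. Containment (⊇): the Bézout identity exhibits 11 as an element of (374, 143), giving (11) ⊆ (374, 143). Containment (⊆): since 11 | 374 and 11 | 143 (374 = 11·34, 143 = 11·13), every Z-linear combination of 374 and 143 is divisible by 11, so (374, 143) ⊆ (11). Therefore (374, 143) = (11), d = 11.

Final answer: (374, 143) = (11); d = 11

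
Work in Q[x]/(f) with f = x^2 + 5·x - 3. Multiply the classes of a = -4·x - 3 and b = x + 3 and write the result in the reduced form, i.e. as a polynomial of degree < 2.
First multiply in Q[x] without reducing: a · b = -4·x^2 - 15·x - 9. Now divide by f(x) = x^2 + 5·x - 3, eliminating the leading term at each step:
  leading term -4·x^2: subtract (-4)·f(x) = -4·x^2 - 20·x + 12, leaving 5·x - 21
The degree is now < 2, so this is the remainder. Hence a · b ≡ 5·x - 21 in Q[x]/(f).

Final answer: a · b ≡ 5·x - 21 (mod f(x))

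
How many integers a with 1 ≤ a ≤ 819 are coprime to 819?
432

The number of a ∈ {1, ..., 819} with gcd(a, 819) = 1 is by definition Euler's totient φ(819). φ is multiplicative, with φ(p^e) = p^e − p^(e−1). Factorise 819 = 3^2 · 7 · 13. Then
  φ(819) = (3^2 − 3^1) · (7 − 1) · (13 − 1) = 6 · 6 · 12 = 432.
So there are 432 such integers.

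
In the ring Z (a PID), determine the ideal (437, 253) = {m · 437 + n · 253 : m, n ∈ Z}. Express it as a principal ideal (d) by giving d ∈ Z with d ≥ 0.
(437, 253) = (23); d = 23

In the PID Z, (a, b) is generated by gcd(a, b). Compute gcd(437, 253) with the extended Euclidean algorithm, tracking rows (r, s, t) with s·437 + t·253 = r:
  row A: (437, 1, 0)   [1·437 + 0·253 = 437]
  row B: (253, 0, 1)   [0·437 + 1·253 = 253]
  437 = 1·253 + 184   → row C = row A − 1·row B = (184, 1, −1)   [check: 1·437 − 1·253 = 184]
  253 = 1·184 + 69   → row D = row B − 1·row C = (69, −1, 2)   [check: −1·437 + 2·253 = 69]
  184 = 2·69 + 46   → row E = row C − 2·row D = (46, 3, −5)   [check: 3·437 − 5·253 = 46]
  69 = 1·46 + 23   → row F = row D − 1·row E = (23, −4, 7)   [check: −4·437 + 7·253 = 23]
  46 = 2·23 + 0   → remainder 0, stop. gcd = 23 (last nonzero row F).
So gcd(437, 253) = 23, with Bézout identity −4·437 + 7·253 = 23. Containment (⊇): the Bézout identity exhibits 23 as an element of (437, 253), giving (23) ⊆ (437, 253). Containment (⊆): since 23 | 437 and 23 | 253 (437 = 23·19, 253 = 23·11), every Z-linear combination of 437 and 253 is divisible by 23, so (437, 253) ⊆ (23). Therefore (437, 253) = (23), d = 23.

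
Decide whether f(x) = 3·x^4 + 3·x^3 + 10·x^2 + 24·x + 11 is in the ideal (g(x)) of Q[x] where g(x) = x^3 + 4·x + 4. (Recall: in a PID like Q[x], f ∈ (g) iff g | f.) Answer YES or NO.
In Q[x] the ideal (g) consists of all multiples of g, so f ∈ (g) iff g | f, i.e. iff the remainder of f on division by g is 0. Divide f by g (g is monic, so eliminate the leading term of the running remainder at each step):
  leading term 3·x^4: subtract (3·x)·g(x) = 3·x^4 + 12·x^2 + 12·x, leaving 3·x^3 - 2·x^2 + 12·x + 11
  leading term 3·x^3: subtract (3)·g(x) = 3·x^3 + 12·x + 12, leaving -2·x^2 - 1
The remainder r(x) = -2·x^2 - 1 ≠ 0 (and deg r < deg g), so g ∤ f, i.e. f ∉ (g).

Final answer: NO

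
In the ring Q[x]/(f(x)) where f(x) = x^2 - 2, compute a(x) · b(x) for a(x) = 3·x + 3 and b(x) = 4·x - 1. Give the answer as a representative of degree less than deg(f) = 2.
a · b ≡ 9·x + 21 (mod f(x))

First multiply in Q[x] without reducing: a · b = 12·x^2 + 9·x - 3. Now divide by f(x) = x^2 - 2, eliminating the leading term at each step:
  leading term 12·x^2: subtract (12)·f(x) = 12·x^2 - 24, leaving 9·x + 21
The degree is now < 2, so this is the remainder. Hence a · b ≡ 9·x + 21 in Q[x]/(f).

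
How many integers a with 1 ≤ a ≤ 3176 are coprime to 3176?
The number of a ∈ {1, ..., 3176} with gcd(a, 3176) = 1 is by definition Euler's totient φ(3176). φ is multiplicative, with φ(p^e) = p^e − p^(e−1). Factorise 3176 = 2^3 · 397. Then
  φ(3176) = (2^3 − 2^2) · (397 − 1) = 4 · 396 = 1584.
So there are 1584 such integers.

Final answer: 1584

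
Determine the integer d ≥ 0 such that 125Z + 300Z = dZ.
In the PID Z, (a, b) is generated by gcd(a, b). Compute gcd(300, 125) with the extended Euclidean algorithm, tracking rows (r, s, t) with s·300 + t·125 = r:
  row A: (300, 1, 0)   [1·300 + 0·125 = 300]
  row B: (125, 0, 1)   [0·300 + 1·125 = 125]
  300 = 2·125 + 50   → row C = row A − 2·row B = (50, 1, −2)   [check: 1·300 − 2·125 = 50]
  125 = 2·50 + 25   → row D = row B − 2·row C = (25, −2, 5)   [check: −2·300 + 5·125 = 25]
  50 = 2·25 + 0   → remainder 0, stop. gcd = 25 (last nonzero row D).
So gcd(125, 300) = 25, with Bézout identity −2·300 + 5·125 = 25. Containment (⊇): the Bézout identity exhibits 25 as an element of (125, 300), giving (25) ⊆ (125, 300). Containment (⊆): since 25 | 125 and 25 | 300 (125 = 25·5, 300 = 25·12), every Z-linear combination of 125 and 300 is divisible by 25, so (125, 300) ⊆ (25). Therefore (125, 300) = (25), d = 25.

Final answer: (125, 300) = (25); d = 25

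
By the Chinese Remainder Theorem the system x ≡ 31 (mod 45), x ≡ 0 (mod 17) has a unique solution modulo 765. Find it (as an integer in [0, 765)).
The moduli 45, 17 are pairwise coprime, so by the CRT there is a unique solution mod 45·17 = 765.
Solve by successive substitution. Start with x ≡ 31 (mod 45).
  Combine with x ≡ 0 (mod 17): write x = 31 + 45·t and require 31 + 45·t ≡ 0 (mod 17), i.e. 45·t ≡ 0 − 31 ≡ 3 (mod 17). Since 45^(−1) ≡ 14 (mod 17) (45 ≡ 11 (mod 17)), t ≡ 14·3 ≡ 8 (mod 17). So x ≡ 31 + 45·8 = 391 (mod 765).
Unique solution in [0, 765): x = 391.

Final answer: x ≡ 391 (mod 765); the representative in [0, 765) is 391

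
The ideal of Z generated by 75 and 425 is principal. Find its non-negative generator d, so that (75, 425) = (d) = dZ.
(75, 425) = (25); d = 25

In the PID Z, (a, b) is generated by gcd(a, b). Compute gcd(425, 75) with the extended Euclidean algorithm, tracking rows (r, s, t) with s·425 + t·75 = r:
  row A: (425, 1, 0)   [1·425 + 0·75 = 425]
  row B: (75, 0, 1)   [0·425 + 1·75 = 75]
  425 = 5·75 + 50   → row C = row A − 5·row B = (50, 1, −5)   [check: 1·425 − 5·75 = 50]
  75 = 1·50 + 25   → row D = row B − 1·row C = (25, −1, 6)   [check: −1·425 + 6·75 = 25]
  50 = 2·25 + 0   → remainder 0, stop. gcd = 25 (last nonzero row D).
So gcd(75, 425) = 25, with Bézout identity −1·425 + 6·75 = 25. Containment (⊇): the Bézout identity exhibits 25 as an element of (75, 425), giving (25) ⊆ (75, 425). Containment (⊆): since 25 | 75 and 25 | 425 (75 = 25·3, 425 = 25·17), every Z-linear combination of 75 and 425 is divisible by 25, so (75, 425) ⊆ (25). Therefore (75, 425) = (25), d = 25.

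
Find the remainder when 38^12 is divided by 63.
Use repeated squaring. Binary(12) = 1100. Walk through the bits of the exponent 12 left-to-right: at each bit after the leading one, square the running value, then multiply by 38 if the bit is 1 (always reducing mod 63):
  bit 1 = 1 (leading): start with 38.
  bit 2 = 1: square 38^2 = 1444 ≡ 58; bit is 1, so multiply 58·38 = 2204 ≡ 62 (mod 63).
  bit 3 = 0: square 62^2 = 3844 ≡ 1 (mod 63).
  bit 4 = 0: square 1^2 = 1 (mod 63).
Final value: 38^12 ≡ 1 (mod 63).

Final answer: 1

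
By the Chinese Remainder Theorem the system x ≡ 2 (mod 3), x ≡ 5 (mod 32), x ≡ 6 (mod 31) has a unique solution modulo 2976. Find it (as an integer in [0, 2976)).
The moduli 3, 32, 31 are pairwise coprime, so by the CRT there is a unique solution mod 3·32·31 = 2976.
Solve by successive substitution. Start with x ≡ 2 (mod 3).
  Combine with x ≡ 5 (mod 32): write x = 2 + 3·t and require 2 + 3·t ≡ 5 (mod 32), i.e. 3·t ≡ 5 − 2 ≡ 3 (mod 32). Since 3^(−1) ≡ 11 (mod 32), t ≡ 11·3 ≡ 1 (mod 32). So x ≡ 2 + 3·1 = 5 (mod 96).
  Combine with x ≡ 6 (mod 31): write x = 5 + 96·t and require 5 + 96·t ≡ 6 (mod 31), i.e. 96·t ≡ 6 − 5 ≡ 1 (mod 31). Since 96^(−1) ≡ 21 (mod 31) (96 ≡ 3 (mod 31)), t ≡ 21·1 ≡ 21 (mod 31). So x ≡ 5 + 96·21 = 2021 (mod 2976).
Unique solution in [0, 2976): x = 2021.

Final answer: x ≡ 2021 (mod 2976); the representative in [0, 2976) is 2021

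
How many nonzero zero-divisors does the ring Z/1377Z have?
In Z/1377Z each nonzero element is either a unit (gcd with 1377 is 1) or a zero-divisor (gcd > 1). The number of units is φ(1377): factorise 1377 = 3^4 · 17, so φ(1377) = (3^4 − 3^3) · (17 − 1) = 54 · 16 = 864. The nonzero elements number 1377 − 1 = 1376. Hence the nonzero zero-divisors number 1376 − 864 = 512.

Final answer: Z/1377Z has 512 nonzero zero-divisors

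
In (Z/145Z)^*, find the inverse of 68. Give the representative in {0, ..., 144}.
68^(−1) ≡ 32 (mod 145)

Apply the extended Euclidean algorithm to (145, 68), tracking rows (r, s, t) with s·145 + t·68 = r. Each division r_prev = q·r_cur + r_new produces the new row as (previous row) − q·(current row):
  row A: (145, 1, 0)   [1·145 + 0·68 = 145]
  row B: (68, 0, 1)   [0·145 + 1·68 = 68]
  145 = 2·68 + 9   → row C = row A − 2·row B = (9, 1, −2)   [check: 1·145 − 2·68 = 9]
  68 = 7·9 + 5   → row D = row B − 7·row C = (5, −7, 15)   [check: −7·145 + 15·68 = 5]
  9 = 1·5 + 4   → row E = row C − 1·row D = (4, 8, −17)   [check: 8·145 − 17·68 = 4]
  5 = 1·4 + 1   → row F = row D − 1·row E = (1, −15, 32)   [check: −15·145 + 32·68 = 1]
  4 = 4·1 + 0   → remainder 0, stop. gcd = 1 (last nonzero row F).
The gcd is 1, so 68 is invertible mod 145. The last nonzero row gives −15·145 + 32·68 = 1, so t = 32. So 68^(−1) ≡ 32 (mod 145). Verify: 68 · 32 = 2176 ≡ 1 (mod 145). ✓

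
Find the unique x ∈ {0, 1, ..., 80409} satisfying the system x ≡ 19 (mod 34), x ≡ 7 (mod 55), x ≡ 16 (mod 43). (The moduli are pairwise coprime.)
x ≡ 60947 (mod 80410); the representative in [0, 80410) is 60947

The moduli 34, 55, 43 are pairwise coprime, so by the CRT there is a unique solution mod 34·55·43 = 80410.
Solve by successive substitution. Start with x ≡ 19 (mod 34).
  Combine with x ≡ 7 (mod 55): write x = 19 + 34·t and require 19 + 34·t ≡ 7 (mod 55), i.e. 34·t ≡ 7 − 19 ≡ 43 (mod 55). Since 34^(−1) ≡ 34 (mod 55), t ≡ 34·43 ≡ 32 (mod 55). So x ≡ 19 + 34·32 = 1107 (mod 1870).
  Combine with x ≡ 16 (mod 43): write x = 1107 + 1870·t and require 1107 + 1870·t ≡ 16 (mod 43), i.e. 1870·t ≡ 16 − 1107 ≡ 27 (mod 43). Since 1870^(−1) ≡ 41 (mod 43) (1870 ≡ 21 (mod 43)), t ≡ 41·27 ≡ 32 (mod 43). So x ≡ 1107 + 1870·32 = 60947 (mod 80410).
Unique solution in [0, 80410): x = 60947.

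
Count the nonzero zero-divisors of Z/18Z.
Z/18Z has 11 nonzero zero-divisors

In Z/18Z each nonzero element is either a unit (gcd with 18 is 1) or a zero-divisor (gcd > 1). The number of units is φ(18): factorise 18 = 2 · 3^2, so φ(18) = (2 − 1) · (3^2 − 3^1) = 1 · 6 = 6. The nonzero elements number 18 − 1 = 17. Hence the nonzero zero-divisors number 17 − 6 = 11.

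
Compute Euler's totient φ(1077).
φ is multiplicative, with φ(p^e) = p^e − p^(e−1). Factorise 1077 = 3 · 359. Then
  φ(1077) = (3 − 1) · (359 − 1) = 2 · 358 = 716.

Final answer: φ(1077) = 716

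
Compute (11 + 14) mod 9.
7

Reduce the summands first: 11 ≡ 2, 14 ≡ 5 (mod 9), so 11 + 14 ≡ 2 + 5 (mod 9). 2 + 5 = 7; 7 = 0·9 + 7, so (11 + 14) mod 9 = 7.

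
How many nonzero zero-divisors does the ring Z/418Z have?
Z/418Z has 237 nonzero zero-divisors

In Z/418Z each nonzero element is either a unit (gcd with 418 is 1) or a zero-divisor (gcd > 1). The number of units is φ(418): factorise 418 = 2 · 11 · 19, so φ(418) = (2 − 1) · (11 − 1) · (19 − 1) = 1 · 10 · 18 = 180. The nonzero elements number 418 − 1 = 417. Hence the nonzero zero-divisors number 417 − 180 = 237.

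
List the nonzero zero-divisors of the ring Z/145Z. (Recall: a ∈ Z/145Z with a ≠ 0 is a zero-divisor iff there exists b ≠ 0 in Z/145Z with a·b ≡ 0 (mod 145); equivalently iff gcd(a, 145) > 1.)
An element a ∈ Z/145Z (with a ≠ 0) is a zero-divisor iff gcd(a, 145) > 1 (because a is a unit precisely when gcd(a, n) = 1, and in Z/nZ every nonzero, non-unit element is a zero-divisor). Scan a = 1, ..., 144 and keep those with gcd(a, 145) > 1:
  gcd(5, 145) = 5, gcd(10, 145) = 5, gcd(15, 145) = 5, gcd(20, 145) = 5, gcd(25, 145) = 5, gcd(29, 145) = 29, gcd(30, 145) = 5, gcd(35, 145) = 5, gcd(40, 145) = 5, gcd(45, 145) = 5, gcd(50, 145) = 5, gcd(55, 145) = 5, gcd(58, 145) = 29, gcd(60, 145) = 5, gcd(65, 145) = 5, gcd(70, 145) = 5, gcd(75, 145) = 5, gcd(80, 145) = 5, gcd(85, 145) = 5, gcd(87, 145) = 29, gcd(90, 145) = 5, gcd(95, 145) = 5, gcd(100, 145) = 5, gcd(105, 145) = 5, gcd(110, 145) = 5, gcd(115, 145) = 5, gcd(116, 145) = 29, gcd(120, 145) = 5, gcd(125, 145) = 5, gcd(130, 145) = 5, gcd(135, 145) = 5, gcd(140, 145) = 5.
All other a ∈ {1, ..., 144} have gcd(a, 145) = 1 and are units. So the nonzero zero-divisors are exactly the 32 values of a appearing in this scan.

Final answer: nonzero zero-divisors of Z/145Z = {5, 10, 15, 20, 25, 29, 30, 35, 40, 45, 50, 55, 58, 60, 65, 70, 75, 80, 85, 87, 90, 95, 100, 105, 110, 115, 116, 120, 125, 130, 135, 140}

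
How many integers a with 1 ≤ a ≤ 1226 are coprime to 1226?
The number of a ∈ {1, ..., 1226} with gcd(a, 1226) = 1 is by definition Euler's totient φ(1226). φ is multiplicative, with φ(p^e) = p^e − p^(e−1). Factorise 1226 = 2 · 613. Then
  φ(1226) = (2 − 1) · (613 − 1) = 1 · 612 = 612.
So there are 612 such integers.

Final answer: 612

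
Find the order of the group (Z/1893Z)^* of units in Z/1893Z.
|(Z/1893Z)^*| = 1260

(Z/1893Z)^* consists of the classes a with gcd(a, 1893) = 1, so its order is φ(1893). φ is multiplicative, with φ(p^e) = p^e − p^(e−1). Factorise 1893 = 3 · 631. Then
  φ(1893) = (3 − 1) · (631 − 1) = 2 · 630 = 1260.
Thus |(Z/1893Z)^*| = 1260.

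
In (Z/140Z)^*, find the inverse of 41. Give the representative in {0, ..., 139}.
Apply the extended Euclidean algorithm to (140, 41), tracking rows (r, s, t) with s·140 + t·41 = r. Each division r_prev = q·r_cur + r_new produces the new row as (previous row) − q·(current row):
  row A: (140, 1, 0)   [1·140 + 0·41 = 140]
  row B: (41, 0, 1)   [0·140 + 1·41 = 41]
  140 = 3·41 + 17   → row C = row A − 3·row B = (17, 1, −3)   [check: 1·140 − 3·41 = 17]
  41 = 2·17 + 7   → row D = row B − 2·row C = (7, −2, 7)   [check: −2·140 + 7·41 = 7]
  17 = 2·7 + 3   → row E = row C − 2·row D = (3, 5, −17)   [check: 5·140 − 17·41 = 3]
  7 = 2·3 + 1   → row F = row D − 2·row E = (1, −12, 41)   [check: −12·140 + 41·41 = 1]
  3 = 3·1 + 0   → remainder 0, stop. gcd = 1 (last nonzero row F).
The gcd is 1, so 41 is invertible mod 140. The last nonzero row gives −12·140 + 41·41 = 1, so t = 41. So 41^(−1) ≡ 41 (mod 140). Verify: 41 · 41 = 1681 ≡ 1 (mod 140). ✓

Final answer: 41^(−1) ≡ 41 (mod 140)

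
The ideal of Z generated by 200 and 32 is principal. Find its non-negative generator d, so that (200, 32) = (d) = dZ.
In the PID Z, (a, b) is generated by gcd(a, b). Compute gcd(200, 32) with the extended Euclidean algorithm, tracking rows (r, s, t) with s·200 + t·32 = r:
  row A: (200, 1, 0)   [1·200 + 0·32 = 200]
  row B: (32, 0, 1)   [0·200 + 1·32 = 32]
  200 = 6·32 + 8   → row C = row A − 6·row B = (8, 1, −6)   [check: 1·200 − 6·32 = 8]
  32 = 4·8 + 0   → remainder 0, stop. gcd = 8 (last nonzero row C).
So gcd(200, 32) = 8, with Bézout identity 1·200 − 6·32 = 8. Containment (⊇): the Bézout identity exhibits 8 as an element of (200, 32), giving (8) ⊆ (200, 32). Containment (⊆): since 8 | 200 and 8 | 32 (200 = 8·25, 32 = 8·4), every Z-linear combination of 200 and 32 is divisible by 8, so (200, 32) ⊆ (8). Therefore (200, 32) = (8), d = 8.

Final answer: (200, 32) = (8); d = 8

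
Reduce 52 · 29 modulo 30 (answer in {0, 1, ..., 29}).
Reduce the factors first: 52 ≡ 22 (mod 30), so 52 · 29 ≡ 22 · 29 (mod 30). 22 · 29 = 638. Dividing by 30: 638 = 21·30 + 8. So (52 · 29) mod 30 = 8.

Final answer: 8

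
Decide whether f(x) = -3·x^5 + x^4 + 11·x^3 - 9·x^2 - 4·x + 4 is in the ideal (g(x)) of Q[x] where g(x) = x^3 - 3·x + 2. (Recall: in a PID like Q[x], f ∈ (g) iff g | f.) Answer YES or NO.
YES

In Q[x] the ideal (g) consists of all multiples of g, so f ∈ (g) iff g | f, i.e. iff the remainder of f on division by g is 0. Divide f by g (g is monic, so eliminate the leading term of the running remainder at each step):
  leading term -3·x^5: subtract (-3·x^2)·g(x) = -3·x^5 + 9·x^3 - 6·x^2, leaving x^4 + 2·x^3 - 3·x^2 - 4·x + 4
  leading term x^4: subtract (x)·g(x) = x^4 - 3·x^2 + 2·x, leaving 2·x^3 - 6·x + 4
  leading term 2·x^3: subtract (2)·g(x) = 2·x^3 - 6·x + 4, leaving 0
The remainder is 0, so f(x) = g(x) · h(x) with h(x) = -3·x^2 + x + 2. Hence g | f, i.e. f ∈ (g).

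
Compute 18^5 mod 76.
Use repeated squaring. Binary(5) = 101. Walk through the bits of the exponent 5 left-to-right: at each bit after the leading one, square the running value, then multiply by 18 if the bit is 1 (always reducing mod 76):
  bit 1 = 1 (leading): start with 18.
  bit 2 = 0: square 18^2 = 324 ≡ 20 (mod 76).
  bit 3 = 1: square 20^2 = 400 ≡ 20; bit is 1, so multiply 20·18 = 360 ≡ 56 (mod 76).
Final value: 18^5 ≡ 56 (mod 76).

Final answer: 56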